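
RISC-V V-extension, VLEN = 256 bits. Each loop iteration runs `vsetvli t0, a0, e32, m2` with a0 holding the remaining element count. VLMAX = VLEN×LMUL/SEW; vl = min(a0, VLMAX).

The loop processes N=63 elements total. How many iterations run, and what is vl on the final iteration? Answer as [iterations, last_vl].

[iterations, last_vl] = [4, 15]

VLMAX = (256 × 2) / 32 = 16 lanes
N=63: ⌈63/16⌉ = 4 iters; last vl = 63 − 3×16 = 15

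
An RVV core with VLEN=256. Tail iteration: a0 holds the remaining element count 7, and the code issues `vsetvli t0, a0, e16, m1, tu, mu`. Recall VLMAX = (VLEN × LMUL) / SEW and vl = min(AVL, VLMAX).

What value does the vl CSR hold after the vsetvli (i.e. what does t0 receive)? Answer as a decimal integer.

lanes per group: 256·1/16 = 16
vl = min(AVL, VLMAX) = min(7, 16) = 7

vl = 7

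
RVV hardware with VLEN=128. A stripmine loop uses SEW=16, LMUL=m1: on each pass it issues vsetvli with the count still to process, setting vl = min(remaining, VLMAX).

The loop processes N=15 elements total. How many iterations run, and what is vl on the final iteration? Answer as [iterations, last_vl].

lanes per group: 128·1/16 = 8
N=15: ⌈15/8⌉ = 2 iters; last vl = 15 − 1×8 = 7

[iterations, last_vl] = [2, 7]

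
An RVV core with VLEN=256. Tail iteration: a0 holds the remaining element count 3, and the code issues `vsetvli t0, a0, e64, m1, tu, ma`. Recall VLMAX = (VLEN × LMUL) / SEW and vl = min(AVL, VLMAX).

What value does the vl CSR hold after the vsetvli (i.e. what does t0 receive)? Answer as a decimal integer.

VLMAX = VLEN×LMUL/SEW = 256×1/64 = 4
AVL=3 ≤ VLMAX=4, so vl = 3

vl = 3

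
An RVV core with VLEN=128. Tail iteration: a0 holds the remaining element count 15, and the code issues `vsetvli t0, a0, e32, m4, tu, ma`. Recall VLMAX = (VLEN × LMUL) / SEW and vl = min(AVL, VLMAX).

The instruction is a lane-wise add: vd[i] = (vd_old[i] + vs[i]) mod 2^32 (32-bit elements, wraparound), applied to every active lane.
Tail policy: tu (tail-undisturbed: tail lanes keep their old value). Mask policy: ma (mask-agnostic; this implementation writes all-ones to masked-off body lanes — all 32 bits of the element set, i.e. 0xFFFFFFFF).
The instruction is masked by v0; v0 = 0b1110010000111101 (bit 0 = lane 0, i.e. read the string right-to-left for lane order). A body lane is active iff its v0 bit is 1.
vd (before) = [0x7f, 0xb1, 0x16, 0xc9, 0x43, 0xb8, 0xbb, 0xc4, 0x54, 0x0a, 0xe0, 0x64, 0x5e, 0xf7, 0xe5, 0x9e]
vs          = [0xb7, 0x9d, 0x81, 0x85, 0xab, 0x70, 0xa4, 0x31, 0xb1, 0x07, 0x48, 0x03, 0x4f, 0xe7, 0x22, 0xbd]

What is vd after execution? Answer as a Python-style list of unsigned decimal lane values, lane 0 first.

vd = [310, 4294967295, 151, 334, 238, 296, 4294967295, 4294967295, 4294967295, 4294967295, 296, 4294967295, 4294967295, 478, 263, 158]

lanes per group: 128·4/32 = 16
vl = min(AVL, VLMAX) = min(15, 16) = 15
vd[0] add(0x7f,0xb7) -> 0x136
vd[1] mask-off/ones -> 0xffffffff
vd[2] add(0x16,0x81) -> 0x97
vd[3] add(0xc9,0x85) -> 0x14e
vd[4] add(0x43,0xab) -> 0xee
vd[5] add(0xb8,0x70) -> 0x128
vd[6] mask-off/ones -> 0xffffffff
vd[7] mask-off/ones -> 0xffffffff
vd[8] mask-off/ones -> 0xffffffff
vd[9] mask-off/ones -> 0xffffffff
vd[10] add(0xe0,0x48) -> 0x128
vd[11] mask-off/ones -> 0xffffffff
vd[12] mask-off/ones -> 0xffffffff
vd[13] add(0xf7,0xe7) -> 0x1de
vd[14] add(0xe5,0x22) -> 0x107
vd[15] tail/keep -> 0x9e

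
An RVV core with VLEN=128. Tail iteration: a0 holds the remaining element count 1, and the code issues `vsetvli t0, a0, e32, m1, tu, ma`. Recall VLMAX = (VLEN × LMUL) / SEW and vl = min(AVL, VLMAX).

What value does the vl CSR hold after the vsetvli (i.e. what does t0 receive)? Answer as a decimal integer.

lanes per group: 128·1/32 = 4
vl = min(AVL, VLMAX) = min(1, 4) = 1

vl = 1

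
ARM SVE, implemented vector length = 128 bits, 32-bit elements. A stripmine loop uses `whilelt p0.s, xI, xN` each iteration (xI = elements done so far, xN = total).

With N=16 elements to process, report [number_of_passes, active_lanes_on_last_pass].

lane count: 128 div 32 = 4
N=16: ⌈16/4⌉ = 4 iters; last vl = 16 − 3×4 = 4

[iterations, last_vl] = [4, 4]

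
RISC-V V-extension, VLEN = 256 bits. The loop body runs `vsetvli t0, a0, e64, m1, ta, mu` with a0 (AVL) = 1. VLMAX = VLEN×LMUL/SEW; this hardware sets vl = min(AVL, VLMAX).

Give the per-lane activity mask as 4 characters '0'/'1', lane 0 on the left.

predicate = 1000

VLMAX = VLEN×LMUL/SEW = 256×1/64 = 4
vl = min(AVL, VLMAX) = min(1, 4) = 1
bits (lane 0 leftmost): 1000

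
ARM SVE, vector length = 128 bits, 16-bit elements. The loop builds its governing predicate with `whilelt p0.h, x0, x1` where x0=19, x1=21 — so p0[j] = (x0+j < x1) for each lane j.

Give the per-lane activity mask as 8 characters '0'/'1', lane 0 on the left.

predicate = 11000000

register lanes = 128/16 = 8
p0[j] = (19+j < 21); true for j=0..1 → 2 lanes set
bits (lane 0 leftmost): 11000000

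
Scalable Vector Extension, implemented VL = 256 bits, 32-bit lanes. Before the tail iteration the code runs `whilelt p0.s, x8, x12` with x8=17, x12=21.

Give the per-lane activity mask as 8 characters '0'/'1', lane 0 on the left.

register lanes = 256/32 = 8
active while 17+j < 21, i.e. j ∈ [0,4) capped at 8 ⇒ 4
bits (lane 0 leftmost): 11110000

predicate = 11110000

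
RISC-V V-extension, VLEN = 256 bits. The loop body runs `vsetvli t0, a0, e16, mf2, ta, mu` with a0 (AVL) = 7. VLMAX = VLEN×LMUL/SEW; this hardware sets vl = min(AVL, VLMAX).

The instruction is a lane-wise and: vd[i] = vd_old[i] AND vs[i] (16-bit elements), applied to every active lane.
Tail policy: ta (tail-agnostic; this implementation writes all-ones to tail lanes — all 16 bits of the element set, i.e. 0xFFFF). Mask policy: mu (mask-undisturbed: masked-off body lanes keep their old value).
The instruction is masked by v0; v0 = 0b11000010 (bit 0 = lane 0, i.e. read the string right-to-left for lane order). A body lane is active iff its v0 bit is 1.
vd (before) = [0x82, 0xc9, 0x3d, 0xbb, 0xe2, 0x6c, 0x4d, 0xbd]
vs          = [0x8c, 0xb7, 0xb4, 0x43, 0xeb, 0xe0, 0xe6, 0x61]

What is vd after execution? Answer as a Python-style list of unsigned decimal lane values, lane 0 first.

vd = [130, 129, 61, 187, 226, 108, 68, 65535]

VLMAX = VLEN×LMUL/SEW = 256×1/2/16 = 8
vl ← min(7, 8) = 7
lane  0: mask-off/keep ⇒ 0x82
lane  1: and(0xc9,0xb7) ⇒ 0x81
lane  2: mask-off/keep ⇒ 0x3d
lane  3: mask-off/keep ⇒ 0xbb
lane  4: mask-off/keep ⇒ 0xe2
lane  5: mask-off/keep ⇒ 0x6c
lane  6: and(0x4d,0xe6) ⇒ 0x44
lane  7: tail/ones ⇒ 0xffff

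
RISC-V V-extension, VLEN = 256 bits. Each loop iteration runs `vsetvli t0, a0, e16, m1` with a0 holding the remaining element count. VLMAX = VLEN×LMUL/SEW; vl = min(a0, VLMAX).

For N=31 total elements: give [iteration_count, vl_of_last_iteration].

VLMAX = (256 × 1) / 16 = 16 lanes
N=31: ⌈31/16⌉ = 2 iters; last vl = 31 − 1×16 = 15

[iterations, last_vl] = [2, 15]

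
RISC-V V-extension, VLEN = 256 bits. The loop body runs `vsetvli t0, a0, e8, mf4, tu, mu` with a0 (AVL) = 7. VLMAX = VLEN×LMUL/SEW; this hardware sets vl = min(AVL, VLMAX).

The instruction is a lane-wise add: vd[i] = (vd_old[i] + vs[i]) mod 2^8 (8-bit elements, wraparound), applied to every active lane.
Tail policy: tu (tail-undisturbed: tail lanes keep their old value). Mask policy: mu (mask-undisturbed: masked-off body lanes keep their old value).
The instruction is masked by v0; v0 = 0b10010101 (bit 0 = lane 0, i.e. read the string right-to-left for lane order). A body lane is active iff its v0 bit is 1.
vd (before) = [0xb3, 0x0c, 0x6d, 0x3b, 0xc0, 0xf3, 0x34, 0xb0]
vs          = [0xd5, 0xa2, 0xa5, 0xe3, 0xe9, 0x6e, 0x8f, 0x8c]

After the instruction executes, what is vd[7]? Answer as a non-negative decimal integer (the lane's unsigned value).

vd[7] = 176

lanes per group: 256·1/4/8 = 8
vl = min(AVL, VLMAX) = min(7, 8) = 7
lane  0: add(0xb3,0xd5) ⇒ 0x88
lane  1: mask-off/keep ⇒ 0x0c
lane  2: add(0x6d,0xa5) ⇒ 0x12
lane  3: mask-off/keep ⇒ 0x3b
lane  4: add(0xc0,0xe9) ⇒ 0xa9
lane  5: mask-off/keep ⇒ 0xf3
lane  6: mask-off/keep ⇒ 0x34
lane  7: tail/keep ⇒ 0xb0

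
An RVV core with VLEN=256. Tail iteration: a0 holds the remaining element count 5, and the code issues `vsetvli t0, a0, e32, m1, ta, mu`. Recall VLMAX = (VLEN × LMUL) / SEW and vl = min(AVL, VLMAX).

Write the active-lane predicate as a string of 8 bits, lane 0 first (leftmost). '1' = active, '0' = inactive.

VLMAX = VLEN×LMUL/SEW = 256×1/32 = 8
vl ← min(5, 8) = 5
bits (lane 0 leftmost): 11111000

predicate = 11111000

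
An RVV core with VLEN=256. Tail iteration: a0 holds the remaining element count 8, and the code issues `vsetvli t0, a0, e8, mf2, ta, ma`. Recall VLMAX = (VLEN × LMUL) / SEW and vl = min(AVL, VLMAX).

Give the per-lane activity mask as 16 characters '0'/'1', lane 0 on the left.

VLMAX = (256 × 1/2) / 8 = 16 lanes
AVL=8 ≤ VLMAX=16, so vl = 8
bits (lane 0 leftmost): 1111111100000000

predicate = 1111111100000000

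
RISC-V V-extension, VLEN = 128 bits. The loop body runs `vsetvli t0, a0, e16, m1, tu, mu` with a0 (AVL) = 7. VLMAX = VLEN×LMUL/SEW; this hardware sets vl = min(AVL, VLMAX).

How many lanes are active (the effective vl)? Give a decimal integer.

vl = 7

VLMAX = (128 × 1) / 16 = 8 lanes
vl ← min(7, 8) = 7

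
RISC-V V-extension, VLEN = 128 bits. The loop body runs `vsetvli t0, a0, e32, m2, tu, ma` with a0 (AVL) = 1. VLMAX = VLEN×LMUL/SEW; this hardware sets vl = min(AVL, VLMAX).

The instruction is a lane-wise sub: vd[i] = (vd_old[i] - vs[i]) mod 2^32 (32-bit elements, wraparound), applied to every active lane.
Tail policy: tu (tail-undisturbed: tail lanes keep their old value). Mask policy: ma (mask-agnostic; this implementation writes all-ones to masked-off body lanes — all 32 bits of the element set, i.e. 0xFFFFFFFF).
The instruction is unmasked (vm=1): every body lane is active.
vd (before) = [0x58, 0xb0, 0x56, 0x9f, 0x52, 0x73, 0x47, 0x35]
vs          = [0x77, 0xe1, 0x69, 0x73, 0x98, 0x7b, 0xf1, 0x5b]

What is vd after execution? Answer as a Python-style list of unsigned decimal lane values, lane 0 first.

VLMAX = (128 × 2) / 32 = 8 lanes
AVL=1 ≤ VLMAX=8, so vl = 1
[0] sub(0x58,0x77) = 0xffffffe1
[1] tail/keep = 0xb0
[2] tail/keep = 0x56
[3] tail/keep = 0x9f
[4] tail/keep = 0x52
[5] tail/keep = 0x73
[6] tail/keep = 0x47
[7] tail/keep = 0x35

vd = [4294967265, 176, 86, 159, 82, 115, 71, 53]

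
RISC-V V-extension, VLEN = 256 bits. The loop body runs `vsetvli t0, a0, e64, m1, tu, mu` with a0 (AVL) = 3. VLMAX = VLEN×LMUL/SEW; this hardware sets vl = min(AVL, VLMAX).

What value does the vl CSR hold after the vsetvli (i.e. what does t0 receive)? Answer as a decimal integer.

lanes per group: 256·1/64 = 4
AVL=3 ≤ VLMAX=4, so vl = 3

vl = 3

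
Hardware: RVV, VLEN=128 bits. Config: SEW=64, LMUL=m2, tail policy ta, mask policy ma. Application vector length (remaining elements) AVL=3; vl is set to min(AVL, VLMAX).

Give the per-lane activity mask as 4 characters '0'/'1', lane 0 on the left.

predicate = 1110

VLMAX = VLEN×LMUL/SEW = 128×2/64 = 4
vl = min(AVL, VLMAX) = min(3, 4) = 3
bits (lane 0 leftmost): 1110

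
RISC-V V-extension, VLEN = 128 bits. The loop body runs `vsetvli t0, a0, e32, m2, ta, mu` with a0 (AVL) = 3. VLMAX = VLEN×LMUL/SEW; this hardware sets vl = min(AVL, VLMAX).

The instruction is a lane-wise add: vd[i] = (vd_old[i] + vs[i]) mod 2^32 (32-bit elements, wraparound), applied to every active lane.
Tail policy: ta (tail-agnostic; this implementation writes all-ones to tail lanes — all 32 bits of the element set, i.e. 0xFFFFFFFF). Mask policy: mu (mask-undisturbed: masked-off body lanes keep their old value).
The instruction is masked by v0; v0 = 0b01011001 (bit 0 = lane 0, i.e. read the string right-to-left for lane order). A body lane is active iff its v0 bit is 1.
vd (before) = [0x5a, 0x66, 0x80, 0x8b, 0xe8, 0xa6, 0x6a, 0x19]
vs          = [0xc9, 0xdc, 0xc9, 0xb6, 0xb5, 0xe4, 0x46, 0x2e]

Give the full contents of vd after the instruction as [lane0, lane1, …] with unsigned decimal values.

vd = [291, 102, 128, 4294967295, 4294967295, 4294967295, 4294967295, 4294967295]

lanes per group: 128·2/32 = 8
vl ← min(3, 8) = 3
[0] add(0x5a,0xc9) = 0x123
[1] mask-off/keep = 0x66
[2] mask-off/keep = 0x80
[3] tail/ones = 0xffffffff
[4] tail/ones = 0xffffffff
[5] tail/ones = 0xffffffff
[6] tail/ones = 0xffffffff
[7] tail/ones = 0xffffffff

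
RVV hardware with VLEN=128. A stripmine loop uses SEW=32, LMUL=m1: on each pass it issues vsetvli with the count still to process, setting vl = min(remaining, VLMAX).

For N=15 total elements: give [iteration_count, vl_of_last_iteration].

lanes per group: 128·1/32 = 4
N=15: ⌈15/4⌉ = 4 iters; last vl = 15 − 3×4 = 3

[iterations, last_vl] = [4, 3]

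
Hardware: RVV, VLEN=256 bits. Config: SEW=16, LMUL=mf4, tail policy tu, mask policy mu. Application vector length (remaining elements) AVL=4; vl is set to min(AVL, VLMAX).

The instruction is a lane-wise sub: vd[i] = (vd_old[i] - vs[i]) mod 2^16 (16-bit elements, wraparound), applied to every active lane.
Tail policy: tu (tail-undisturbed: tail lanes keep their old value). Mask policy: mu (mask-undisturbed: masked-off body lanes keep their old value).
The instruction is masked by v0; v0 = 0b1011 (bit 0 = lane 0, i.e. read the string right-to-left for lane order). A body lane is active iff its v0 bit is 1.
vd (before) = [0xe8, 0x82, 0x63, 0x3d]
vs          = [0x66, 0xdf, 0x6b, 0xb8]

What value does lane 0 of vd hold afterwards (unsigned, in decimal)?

vd[0] = 130

VLMAX = (256 × 1/4) / 16 = 4 lanes
vl ← min(4, 4) = 4
  i=0: sub(0xe8,0x66) → 130
  i=1: sub(0x82,0xdf) → 65443
  i=2: mask-off/keep → 99
  i=3: sub(0x3d,0xb8) → 65413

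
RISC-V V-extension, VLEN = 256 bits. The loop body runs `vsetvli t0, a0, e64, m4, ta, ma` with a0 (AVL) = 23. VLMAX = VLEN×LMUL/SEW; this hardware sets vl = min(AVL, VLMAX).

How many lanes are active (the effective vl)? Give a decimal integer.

VLMAX = VLEN×LMUL/SEW = 256×4/64 = 16
vl ← min(23, 16) = 16

vl = 16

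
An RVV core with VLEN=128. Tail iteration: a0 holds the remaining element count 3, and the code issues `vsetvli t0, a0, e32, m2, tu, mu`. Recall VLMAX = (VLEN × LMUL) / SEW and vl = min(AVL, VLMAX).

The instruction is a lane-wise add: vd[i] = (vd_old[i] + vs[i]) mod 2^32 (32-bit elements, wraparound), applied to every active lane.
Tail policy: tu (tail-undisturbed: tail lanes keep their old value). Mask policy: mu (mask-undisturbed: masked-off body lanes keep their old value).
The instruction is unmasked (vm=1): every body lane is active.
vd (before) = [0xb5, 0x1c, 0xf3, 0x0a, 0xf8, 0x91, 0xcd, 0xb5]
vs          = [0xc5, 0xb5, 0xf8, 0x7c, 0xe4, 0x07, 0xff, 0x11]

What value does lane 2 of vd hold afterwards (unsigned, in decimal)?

VLMAX = (128 × 2) / 32 = 8 lanes
vl = min(AVL, VLMAX) = min(3, 8) = 3
vd[0] add(0xb5,0xc5) -> 0x17a
vd[1] add(0x1c,0xb5) -> 0xd1
vd[2] add(0xf3,0xf8) -> 0x1eb
vd[3] tail/keep -> 0x0a
vd[4] tail/keep -> 0xf8
vd[5] tail/keep -> 0x91
vd[6] tail/keep -> 0xcd
vd[7] tail/keep -> 0xb5

vd[2] = 491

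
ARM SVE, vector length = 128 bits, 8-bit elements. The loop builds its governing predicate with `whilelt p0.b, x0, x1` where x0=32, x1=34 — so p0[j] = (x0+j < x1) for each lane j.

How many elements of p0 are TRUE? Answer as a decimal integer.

register lanes = 128/8 = 16
whilelt: lane j active iff 32+j < 34 → j < 2 → 2 active

vl = 2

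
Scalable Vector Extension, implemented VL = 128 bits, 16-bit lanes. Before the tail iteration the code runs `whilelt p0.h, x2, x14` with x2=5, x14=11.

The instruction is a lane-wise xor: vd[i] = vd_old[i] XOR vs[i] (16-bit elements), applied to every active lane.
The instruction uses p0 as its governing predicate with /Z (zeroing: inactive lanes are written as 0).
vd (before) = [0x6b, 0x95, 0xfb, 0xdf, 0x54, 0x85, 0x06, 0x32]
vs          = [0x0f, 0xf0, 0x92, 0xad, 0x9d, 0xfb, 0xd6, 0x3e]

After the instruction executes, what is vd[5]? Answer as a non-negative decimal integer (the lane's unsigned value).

128-bit reg / 16-bit elem → 8 lanes
whilelt: lane j active iff 5+j < 11 → j < 6 → 6 active
[0] xor(0x6b,0x0f) = 0x64
[1] xor(0x95,0xf0) = 0x65
[2] xor(0xfb,0x92) = 0x69
[3] xor(0xdf,0xad) = 0x72
[4] xor(0x54,0x9d) = 0xc9
[5] xor(0x85,0xfb) = 0x7e
[6] tail/zero = 0x00
[7] tail/zero = 0x00

vd[5] = 126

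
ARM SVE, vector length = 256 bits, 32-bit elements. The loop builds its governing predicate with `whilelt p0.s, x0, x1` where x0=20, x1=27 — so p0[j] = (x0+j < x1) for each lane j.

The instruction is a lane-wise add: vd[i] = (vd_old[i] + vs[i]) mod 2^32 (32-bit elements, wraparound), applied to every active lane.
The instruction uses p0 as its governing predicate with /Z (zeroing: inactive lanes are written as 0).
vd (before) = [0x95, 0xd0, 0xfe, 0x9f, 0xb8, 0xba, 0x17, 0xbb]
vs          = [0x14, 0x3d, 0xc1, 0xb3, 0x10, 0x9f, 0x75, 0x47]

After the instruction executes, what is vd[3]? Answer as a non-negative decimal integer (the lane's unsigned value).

vd[3] = 338

lane count: 256 div 32 = 8
whilelt: lane j active iff 20+j < 27 → j < 7 → 7 active
lane  0: add(0x95,0x14) ⇒ 0xa9
lane  1: add(0xd0,0x3d) ⇒ 0x10d
lane  2: add(0xfe,0xc1) ⇒ 0x1bf
lane  3: add(0x9f,0xb3) ⇒ 0x152
lane  4: add(0xb8,0x10) ⇒ 0xc8
lane  5: add(0xba,0x9f) ⇒ 0x159
lane  6: add(0x17,0x75) ⇒ 0x8c
lane  7: tail/zero ⇒ 0x00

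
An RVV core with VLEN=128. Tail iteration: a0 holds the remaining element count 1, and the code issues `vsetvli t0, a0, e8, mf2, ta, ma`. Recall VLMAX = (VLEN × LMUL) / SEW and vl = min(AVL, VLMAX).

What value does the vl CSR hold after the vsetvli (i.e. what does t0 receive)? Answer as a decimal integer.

vl = 1

lanes per group: 128·1/2/8 = 8
vl = min(AVL, VLMAX) = min(1, 8) = 1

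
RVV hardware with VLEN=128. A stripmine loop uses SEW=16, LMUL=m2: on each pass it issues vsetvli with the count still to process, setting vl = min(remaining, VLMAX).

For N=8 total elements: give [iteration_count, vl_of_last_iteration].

VLMAX = (128 × 2) / 16 = 16 lanes
N=8: ⌈8/16⌉ = 1 iters; last vl = 8 − 0×16 = 8

[iterations, last_vl] = [1, 8]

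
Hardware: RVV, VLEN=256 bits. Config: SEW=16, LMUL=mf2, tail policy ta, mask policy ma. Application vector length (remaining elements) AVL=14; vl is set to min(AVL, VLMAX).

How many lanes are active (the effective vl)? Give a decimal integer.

VLMAX = VLEN×LMUL/SEW = 256×1/2/16 = 8
vl = min(AVL, VLMAX) = min(14, 8) = 8

vl = 8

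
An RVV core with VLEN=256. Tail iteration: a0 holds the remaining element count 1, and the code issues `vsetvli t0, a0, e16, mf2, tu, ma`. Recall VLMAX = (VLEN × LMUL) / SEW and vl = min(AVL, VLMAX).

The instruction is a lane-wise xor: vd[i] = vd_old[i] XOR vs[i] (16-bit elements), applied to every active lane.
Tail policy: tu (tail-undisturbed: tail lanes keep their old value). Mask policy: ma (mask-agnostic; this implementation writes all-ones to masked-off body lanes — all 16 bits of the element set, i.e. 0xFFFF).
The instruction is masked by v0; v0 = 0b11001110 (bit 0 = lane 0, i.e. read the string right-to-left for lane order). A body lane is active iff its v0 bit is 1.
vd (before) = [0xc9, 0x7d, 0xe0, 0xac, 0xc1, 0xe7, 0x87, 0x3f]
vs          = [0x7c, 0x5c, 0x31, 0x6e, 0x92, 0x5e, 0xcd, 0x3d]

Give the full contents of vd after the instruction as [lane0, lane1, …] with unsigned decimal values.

vd = [65535, 125, 224, 172, 193, 231, 135, 63]

VLMAX = (256 × 1/2) / 16 = 8 lanes
vl ← min(1, 8) = 1
[0] mask-off/ones = 0xffff
[1] tail/keep = 0x7d
[2] tail/keep = 0xe0
[3] tail/keep = 0xac
[4] tail/keep = 0xc1
[5] tail/keep = 0xe7
[6] tail/keep = 0x87
[7] tail/keep = 0x3f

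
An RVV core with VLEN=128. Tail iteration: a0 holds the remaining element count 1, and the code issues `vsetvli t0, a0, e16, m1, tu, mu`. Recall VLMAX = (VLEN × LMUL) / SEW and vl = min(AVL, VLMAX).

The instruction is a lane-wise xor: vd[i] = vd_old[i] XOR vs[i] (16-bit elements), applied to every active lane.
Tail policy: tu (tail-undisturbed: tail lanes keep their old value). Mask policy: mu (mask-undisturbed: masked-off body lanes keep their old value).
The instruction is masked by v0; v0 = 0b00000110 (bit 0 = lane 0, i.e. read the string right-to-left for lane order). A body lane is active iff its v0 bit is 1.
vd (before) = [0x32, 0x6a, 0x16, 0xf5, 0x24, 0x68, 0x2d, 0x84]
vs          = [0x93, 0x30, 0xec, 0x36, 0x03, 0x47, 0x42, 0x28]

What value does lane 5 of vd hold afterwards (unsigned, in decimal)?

vd[5] = 104

VLMAX = VLEN×LMUL/SEW = 128×1/16 = 8
vl ← min(1, 8) = 1
[0] mask-off/keep = 0x32
[1] tail/keep = 0x6a
[2] tail/keep = 0x16
[3] tail/keep = 0xf5
[4] tail/keep = 0x24
[5] tail/keep = 0x68
[6] tail/keep = 0x2d
[7] tail/keep = 0x84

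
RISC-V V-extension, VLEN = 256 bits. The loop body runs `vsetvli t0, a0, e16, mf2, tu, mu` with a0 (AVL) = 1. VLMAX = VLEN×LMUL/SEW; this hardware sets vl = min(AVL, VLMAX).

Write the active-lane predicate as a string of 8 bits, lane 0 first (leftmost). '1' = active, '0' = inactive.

lanes per group: 256·1/2/16 = 8
vl = min(AVL, VLMAX) = min(1, 8) = 1
bits (lane 0 leftmost): 10000000

predicate = 10000000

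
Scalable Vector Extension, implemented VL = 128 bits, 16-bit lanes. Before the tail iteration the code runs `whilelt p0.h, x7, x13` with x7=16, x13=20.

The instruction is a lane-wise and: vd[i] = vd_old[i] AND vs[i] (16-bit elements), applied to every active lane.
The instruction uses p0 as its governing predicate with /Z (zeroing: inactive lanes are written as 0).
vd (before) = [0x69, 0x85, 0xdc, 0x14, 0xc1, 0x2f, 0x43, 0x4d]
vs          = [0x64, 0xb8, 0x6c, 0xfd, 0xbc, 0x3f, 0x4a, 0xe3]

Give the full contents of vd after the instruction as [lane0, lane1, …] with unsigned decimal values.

vd = [96, 128, 76, 20, 0, 0, 0, 0]

register lanes = 128/16 = 8
whilelt: lane j active iff 16+j < 20 → j < 4 → 4 active
  i=0: and(0x69,0x64) → 96
  i=1: and(0x85,0xb8) → 128
  i=2: and(0xdc,0x6c) → 76
  i=3: and(0x14,0xfd) → 20
  i=4: tail/zero → 0
  i=5: tail/zero → 0
  i=6: tail/zero → 0
  i=7: tail/zero → 0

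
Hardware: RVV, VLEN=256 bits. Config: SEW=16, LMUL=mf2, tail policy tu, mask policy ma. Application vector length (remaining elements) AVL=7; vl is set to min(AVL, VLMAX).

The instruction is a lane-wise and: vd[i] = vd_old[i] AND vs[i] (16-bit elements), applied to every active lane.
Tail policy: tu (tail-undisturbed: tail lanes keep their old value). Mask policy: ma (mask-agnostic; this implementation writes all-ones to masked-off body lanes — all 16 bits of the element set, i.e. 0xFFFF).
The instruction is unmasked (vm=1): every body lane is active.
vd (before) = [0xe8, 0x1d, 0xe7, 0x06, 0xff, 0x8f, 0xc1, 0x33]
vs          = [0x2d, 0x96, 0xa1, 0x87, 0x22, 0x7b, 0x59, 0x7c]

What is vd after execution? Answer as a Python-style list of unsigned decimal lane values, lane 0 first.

VLMAX = VLEN×LMUL/SEW = 256×1/2/16 = 8
AVL=7 ≤ VLMAX=8, so vl = 7
lane  0: and(0xe8,0x2d) ⇒ 0x28
lane  1: and(0x1d,0x96) ⇒ 0x14
lane  2: and(0xe7,0xa1) ⇒ 0xa1
lane  3: and(0x06,0x87) ⇒ 0x06
lane  4: and(0xff,0x22) ⇒ 0x22
lane  5: and(0x8f,0x7b) ⇒ 0x0b
lane  6: and(0xc1,0x59) ⇒ 0x41
lane  7: tail/keep ⇒ 0x33

vd = [40, 20, 161, 6, 34, 11, 65, 51]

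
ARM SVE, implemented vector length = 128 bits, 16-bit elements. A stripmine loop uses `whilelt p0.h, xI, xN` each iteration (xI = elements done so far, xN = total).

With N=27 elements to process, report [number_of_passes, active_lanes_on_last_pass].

[iterations, last_vl] = [4, 3]

lane count: 128 div 16 = 8
27 elements at 8/iter → 4 passes, remainder 3 on the last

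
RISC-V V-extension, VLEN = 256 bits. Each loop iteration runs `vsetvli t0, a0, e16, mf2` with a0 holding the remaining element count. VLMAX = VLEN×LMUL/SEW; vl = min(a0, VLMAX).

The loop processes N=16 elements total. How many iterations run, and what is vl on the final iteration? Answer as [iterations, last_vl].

VLMAX = (256 × 1/2) / 16 = 8 lanes
N=16: ⌈16/8⌉ = 2 iters; last vl = 16 − 1×8 = 8

[iterations, last_vl] = [2, 8]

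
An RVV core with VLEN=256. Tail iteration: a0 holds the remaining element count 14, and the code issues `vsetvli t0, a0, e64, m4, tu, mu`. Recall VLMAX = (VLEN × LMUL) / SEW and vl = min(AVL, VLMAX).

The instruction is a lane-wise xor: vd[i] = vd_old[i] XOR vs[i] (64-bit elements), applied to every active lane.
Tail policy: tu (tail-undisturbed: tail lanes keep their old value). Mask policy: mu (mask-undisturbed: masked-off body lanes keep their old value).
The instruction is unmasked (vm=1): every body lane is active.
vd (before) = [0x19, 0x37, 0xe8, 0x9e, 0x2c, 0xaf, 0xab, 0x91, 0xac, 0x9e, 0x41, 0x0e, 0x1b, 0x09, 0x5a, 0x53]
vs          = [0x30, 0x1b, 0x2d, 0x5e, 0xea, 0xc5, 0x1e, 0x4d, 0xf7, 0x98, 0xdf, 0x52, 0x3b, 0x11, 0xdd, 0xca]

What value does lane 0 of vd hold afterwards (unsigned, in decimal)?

lanes per group: 256·4/64 = 16
vl = min(AVL, VLMAX) = min(14, 16) = 14
  i=0: xor(0x19,0x30) → 41
  i=1: xor(0x37,0x1b) → 44
  i=2: xor(0xe8,0x2d) → 197
  i=3: xor(0x9e,0x5e) → 192
  i=4: xor(0x2c,0xea) → 198
  i=5: xor(0xaf,0xc5) → 106
  i=6: xor(0xab,0x1e) → 181
  i=7: xor(0x91,0x4d) → 220
  i=8: xor(0xac,0xf7) → 91
  i=9: xor(0x9e,0x98) → 6
  i=10: xor(0x41,0xdf) → 158
  i=11: xor(0x0e,0x52) → 92
  i=12: xor(0x1b,0x3b) → 32
  i=13: xor(0x09,0x11) → 24
  i=14: tail/keep → 90
  i=15: tail/keep → 83

vd[0] = 41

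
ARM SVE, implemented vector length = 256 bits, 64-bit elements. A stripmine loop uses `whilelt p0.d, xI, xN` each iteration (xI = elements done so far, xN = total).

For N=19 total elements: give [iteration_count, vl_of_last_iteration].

lane count: 256 div 64 = 4
N=19: ⌈19/4⌉ = 5 iters; last vl = 19 − 4×4 = 3

[iterations, last_vl] = [5, 3]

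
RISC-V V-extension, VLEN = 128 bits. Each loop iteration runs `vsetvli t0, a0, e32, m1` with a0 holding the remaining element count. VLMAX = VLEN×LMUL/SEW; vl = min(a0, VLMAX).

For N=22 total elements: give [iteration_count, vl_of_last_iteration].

[iterations, last_vl] = [6, 2]

lanes per group: 128·1/32 = 4
iterations = ceil(22/4) = 6; final-pass vl = 2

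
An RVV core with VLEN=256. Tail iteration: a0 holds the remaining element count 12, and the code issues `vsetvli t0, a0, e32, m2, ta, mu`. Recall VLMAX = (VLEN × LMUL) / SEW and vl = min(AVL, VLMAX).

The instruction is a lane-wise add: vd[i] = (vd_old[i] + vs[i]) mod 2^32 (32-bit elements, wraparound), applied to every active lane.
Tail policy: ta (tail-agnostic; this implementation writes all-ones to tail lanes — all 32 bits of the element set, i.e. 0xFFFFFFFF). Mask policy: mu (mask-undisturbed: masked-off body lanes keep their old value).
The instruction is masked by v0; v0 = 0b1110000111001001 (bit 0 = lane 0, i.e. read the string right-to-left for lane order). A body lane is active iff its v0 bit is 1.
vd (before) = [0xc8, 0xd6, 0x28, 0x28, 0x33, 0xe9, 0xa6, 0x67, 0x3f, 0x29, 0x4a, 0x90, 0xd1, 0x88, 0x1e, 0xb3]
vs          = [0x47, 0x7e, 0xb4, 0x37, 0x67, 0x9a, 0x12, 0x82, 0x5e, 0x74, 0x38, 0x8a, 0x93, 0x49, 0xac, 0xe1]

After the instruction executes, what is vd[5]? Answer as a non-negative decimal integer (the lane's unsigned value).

lanes per group: 256·2/32 = 16
vl ← min(12, 16) = 12
[0] add(0xc8,0x47) = 0x10f
[1] mask-off/keep = 0xd6
[2] mask-off/keep = 0x28
[3] add(0x28,0x37) = 0x5f
[4] mask-off/keep = 0x33
[5] mask-off/keep = 0xe9
[6] add(0xa6,0x12) = 0xb8
[7] add(0x67,0x82) = 0xe9
[8] add(0x3f,0x5e) = 0x9d
[9] mask-off/keep = 0x29
[10] mask-off/keep = 0x4a
[11] mask-off/keep = 0x90
[12] tail/ones = 0xffffffff
[13] tail/ones = 0xffffffff
[14] tail/ones = 0xffffffff
[15] tail/ones = 0xffffffff

vd[5] = 233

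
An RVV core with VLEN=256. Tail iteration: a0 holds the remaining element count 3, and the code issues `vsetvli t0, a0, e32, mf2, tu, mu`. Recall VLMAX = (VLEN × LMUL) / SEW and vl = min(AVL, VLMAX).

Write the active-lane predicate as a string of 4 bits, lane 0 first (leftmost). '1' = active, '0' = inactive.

predicate = 1110

lanes per group: 256·1/2/32 = 4
vl = min(AVL, VLMAX) = min(3, 4) = 3
bits (lane 0 leftmost): 1110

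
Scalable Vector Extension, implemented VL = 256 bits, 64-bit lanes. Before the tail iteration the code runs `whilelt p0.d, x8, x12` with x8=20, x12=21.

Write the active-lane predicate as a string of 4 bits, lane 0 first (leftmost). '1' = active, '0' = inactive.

register lanes = 256/64 = 4
p0[j] = (20+j < 21); true for j=0..0 → 1 lanes set
bits (lane 0 leftmost): 1000

predicate = 1000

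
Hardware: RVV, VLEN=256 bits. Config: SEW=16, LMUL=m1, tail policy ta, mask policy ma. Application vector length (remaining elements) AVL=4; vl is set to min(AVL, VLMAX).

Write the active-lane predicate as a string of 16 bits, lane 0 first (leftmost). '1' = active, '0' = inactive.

predicate = 1111000000000000

lanes per group: 256·1/16 = 16
AVL=4 ≤ VLMAX=16, so vl = 4
bits (lane 0 leftmost): 1111000000000000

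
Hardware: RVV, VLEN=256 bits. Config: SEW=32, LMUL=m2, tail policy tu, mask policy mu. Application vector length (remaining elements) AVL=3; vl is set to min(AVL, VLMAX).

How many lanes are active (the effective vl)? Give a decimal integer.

VLMAX = (256 × 2) / 32 = 16 lanes
vl ← min(3, 16) = 3

vl = 3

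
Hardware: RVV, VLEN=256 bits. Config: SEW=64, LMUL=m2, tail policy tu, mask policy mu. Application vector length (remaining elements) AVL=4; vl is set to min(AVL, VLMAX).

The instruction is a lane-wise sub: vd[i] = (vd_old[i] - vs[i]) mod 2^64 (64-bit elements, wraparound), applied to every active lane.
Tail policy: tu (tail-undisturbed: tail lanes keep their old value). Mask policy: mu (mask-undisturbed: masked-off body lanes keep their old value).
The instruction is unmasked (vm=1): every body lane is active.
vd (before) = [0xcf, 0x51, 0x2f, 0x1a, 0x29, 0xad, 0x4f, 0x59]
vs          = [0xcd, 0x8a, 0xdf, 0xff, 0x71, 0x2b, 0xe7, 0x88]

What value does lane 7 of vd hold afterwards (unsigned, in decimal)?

vd[7] = 89

VLMAX = (256 × 2) / 64 = 8 lanes
AVL=4 ≤ VLMAX=8, so vl = 4
  i=0: sub(0xcf,0xcd) → 2
  i=1: sub(0x51,0x8a) → 18446744073709551559
  i=2: sub(0x2f,0xdf) → 18446744073709551440
  i=3: sub(0x1a,0xff) → 18446744073709551387
  i=4: tail/keep → 41
  i=5: tail/keep → 173
  i=6: tail/keep → 79
  i=7: tail/keep → 89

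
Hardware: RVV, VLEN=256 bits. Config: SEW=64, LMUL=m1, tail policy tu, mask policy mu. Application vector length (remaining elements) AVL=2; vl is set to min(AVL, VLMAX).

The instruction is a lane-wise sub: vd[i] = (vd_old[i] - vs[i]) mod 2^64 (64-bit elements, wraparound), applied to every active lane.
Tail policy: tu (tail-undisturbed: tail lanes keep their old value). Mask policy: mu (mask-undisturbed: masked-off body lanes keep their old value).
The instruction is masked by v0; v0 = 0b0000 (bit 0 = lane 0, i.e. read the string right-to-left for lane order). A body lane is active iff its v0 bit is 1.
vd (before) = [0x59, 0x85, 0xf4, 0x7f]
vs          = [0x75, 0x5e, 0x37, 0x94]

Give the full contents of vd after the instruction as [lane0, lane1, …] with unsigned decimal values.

lanes per group: 256·1/64 = 4
vl ← min(2, 4) = 2
  i=0: mask-off/keep → 89
  i=1: mask-off/keep → 133
  i=2: tail/keep → 244
  i=3: tail/keep → 127

vd = [89, 133, 244, 127]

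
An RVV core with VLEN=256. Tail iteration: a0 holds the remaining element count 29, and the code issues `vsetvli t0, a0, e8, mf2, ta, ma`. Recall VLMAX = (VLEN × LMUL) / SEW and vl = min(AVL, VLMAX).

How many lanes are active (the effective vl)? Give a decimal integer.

VLMAX = VLEN×LMUL/SEW = 256×1/2/8 = 16
vl = min(AVL, VLMAX) = min(29, 16) = 16

vl = 16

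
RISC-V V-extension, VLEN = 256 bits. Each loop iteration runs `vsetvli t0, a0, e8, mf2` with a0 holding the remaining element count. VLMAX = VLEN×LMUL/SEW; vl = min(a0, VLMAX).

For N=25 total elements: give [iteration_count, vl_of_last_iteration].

lanes per group: 256·1/2/8 = 16
N=25: ⌈25/16⌉ = 2 iters; last vl = 25 − 1×16 = 9

[iterations, last_vl] = [2, 9]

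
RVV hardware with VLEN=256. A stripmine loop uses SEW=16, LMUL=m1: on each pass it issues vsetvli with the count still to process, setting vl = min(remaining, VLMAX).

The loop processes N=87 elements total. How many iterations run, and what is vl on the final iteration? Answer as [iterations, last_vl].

lanes per group: 256·1/16 = 16
87 elements at 16/iter → 6 passes, remainder 7 on the last

[iterations, last_vl] = [6, 7]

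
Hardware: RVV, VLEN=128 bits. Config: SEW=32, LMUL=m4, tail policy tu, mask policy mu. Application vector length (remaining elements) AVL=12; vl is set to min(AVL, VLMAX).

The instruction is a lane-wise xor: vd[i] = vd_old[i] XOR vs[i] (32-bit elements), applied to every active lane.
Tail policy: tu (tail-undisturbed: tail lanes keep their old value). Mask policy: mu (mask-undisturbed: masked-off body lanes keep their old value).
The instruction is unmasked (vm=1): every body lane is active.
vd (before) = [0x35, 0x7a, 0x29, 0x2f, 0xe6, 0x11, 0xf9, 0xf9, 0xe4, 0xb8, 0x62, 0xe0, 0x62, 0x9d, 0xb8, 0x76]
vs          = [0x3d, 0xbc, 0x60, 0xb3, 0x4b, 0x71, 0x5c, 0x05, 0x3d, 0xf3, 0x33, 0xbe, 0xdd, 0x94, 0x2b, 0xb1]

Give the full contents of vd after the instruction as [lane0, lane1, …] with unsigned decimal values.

vd = [8, 198, 73, 156, 173, 96, 165, 252, 217, 75, 81, 94, 98, 157, 184, 118]

VLMAX = VLEN×LMUL/SEW = 128×4/32 = 16
vl ← min(12, 16) = 12
[0] xor(0x35,0x3d) = 0x08
[1] xor(0x7a,0xbc) = 0xc6
[2] xor(0x29,0x60) = 0x49
[3] xor(0x2f,0xb3) = 0x9c
[4] xor(0xe6,0x4b) = 0xad
[5] xor(0x11,0x71) = 0x60
[6] xor(0xf9,0x5c) = 0xa5
[7] xor(0xf9,0x05) = 0xfc
[8] xor(0xe4,0x3d) = 0xd9
[9] xor(0xb8,0xf3) = 0x4b
[10] xor(0x62,0x33) = 0x51
[11] xor(0xe0,0xbe) = 0x5e
[12] tail/keep = 0x62
[13] tail/keep = 0x9d
[14] tail/keep = 0xb8
[15] tail/keep = 0x76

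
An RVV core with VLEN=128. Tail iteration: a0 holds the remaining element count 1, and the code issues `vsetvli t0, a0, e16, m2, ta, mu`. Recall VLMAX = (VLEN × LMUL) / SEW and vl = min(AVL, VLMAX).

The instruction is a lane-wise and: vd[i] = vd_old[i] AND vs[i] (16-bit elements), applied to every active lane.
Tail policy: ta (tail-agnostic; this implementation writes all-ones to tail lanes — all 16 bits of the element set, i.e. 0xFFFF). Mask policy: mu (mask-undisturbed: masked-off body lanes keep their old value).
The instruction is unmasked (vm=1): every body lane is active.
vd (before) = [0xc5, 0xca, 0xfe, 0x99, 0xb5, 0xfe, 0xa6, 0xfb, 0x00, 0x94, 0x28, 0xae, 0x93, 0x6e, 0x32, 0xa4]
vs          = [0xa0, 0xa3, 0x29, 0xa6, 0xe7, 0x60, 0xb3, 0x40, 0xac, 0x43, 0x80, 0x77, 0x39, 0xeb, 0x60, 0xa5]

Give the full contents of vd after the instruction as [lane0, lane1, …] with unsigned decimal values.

vd = [128, 65535, 65535, 65535, 65535, 65535, 65535, 65535, 65535, 65535, 65535, 65535, 65535, 65535, 65535, 65535]

VLMAX = (128 × 2) / 16 = 16 lanes
AVL=1 ≤ VLMAX=16, so vl = 1
vd[0] and(0xc5,0xa0) -> 0x80
vd[1] tail/ones -> 0xffff
vd[2] tail/ones -> 0xffff
vd[3] tail/ones -> 0xffff
vd[4] tail/ones -> 0xffff
vd[5] tail/ones -> 0xffff
vd[6] tail/ones -> 0xffff
vd[7] tail/ones -> 0xffff
vd[8] tail/ones -> 0xffff
vd[9] tail/ones -> 0xffff
vd[10] tail/ones -> 0xffff
vd[11] tail/ones -> 0xffff
vd[12] tail/ones -> 0xffff
vd[13] tail/ones -> 0xffff
vd[14] tail/ones -> 0xffff
vd[15] tail/ones -> 0xffff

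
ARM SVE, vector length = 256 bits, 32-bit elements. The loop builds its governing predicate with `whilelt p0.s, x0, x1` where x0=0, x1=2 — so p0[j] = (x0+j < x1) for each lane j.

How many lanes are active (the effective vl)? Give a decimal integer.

vl = 2

register lanes = 256/32 = 8
p0[j] = (0+j < 2); true for j=0..1 → 2 lanes set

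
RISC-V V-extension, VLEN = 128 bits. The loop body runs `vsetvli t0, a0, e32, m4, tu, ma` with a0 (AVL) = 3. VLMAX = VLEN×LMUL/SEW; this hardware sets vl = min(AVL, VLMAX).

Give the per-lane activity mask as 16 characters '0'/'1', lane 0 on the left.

lanes per group: 128·4/32 = 16
AVL=3 ≤ VLMAX=16, so vl = 3
bits (lane 0 leftmost): 1110000000000000

predicate = 1110000000000000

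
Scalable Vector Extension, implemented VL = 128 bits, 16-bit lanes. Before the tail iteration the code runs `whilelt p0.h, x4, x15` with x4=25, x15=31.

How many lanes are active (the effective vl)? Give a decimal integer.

vl = 6

128-bit reg / 16-bit elem → 8 lanes
whilelt: lane j active iff 25+j < 31 → j < 6 → 6 active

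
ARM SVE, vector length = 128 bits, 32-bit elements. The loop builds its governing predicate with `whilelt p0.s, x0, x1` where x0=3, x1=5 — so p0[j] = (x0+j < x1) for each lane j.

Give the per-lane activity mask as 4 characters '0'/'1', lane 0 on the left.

predicate = 1100

register lanes = 128/32 = 4
whilelt: lane j active iff 3+j < 5 → j < 2 → 2 active
bits (lane 0 leftmost): 1100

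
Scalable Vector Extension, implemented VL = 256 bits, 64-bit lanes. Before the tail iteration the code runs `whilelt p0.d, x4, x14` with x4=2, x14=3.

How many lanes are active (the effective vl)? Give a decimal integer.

256-bit reg / 64-bit elem → 4 lanes
active while 2+j < 3, i.e. j ∈ [0,1) capped at 4 ⇒ 1

vl = 1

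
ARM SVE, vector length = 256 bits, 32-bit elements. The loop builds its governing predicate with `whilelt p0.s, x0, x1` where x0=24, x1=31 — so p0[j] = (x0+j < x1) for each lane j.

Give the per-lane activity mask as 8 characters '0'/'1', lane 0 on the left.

256-bit reg / 32-bit elem → 8 lanes
p0[j] = (24+j < 31); true for j=0..6 → 7 lanes set
bits (lane 0 leftmost): 11111110

predicate = 11111110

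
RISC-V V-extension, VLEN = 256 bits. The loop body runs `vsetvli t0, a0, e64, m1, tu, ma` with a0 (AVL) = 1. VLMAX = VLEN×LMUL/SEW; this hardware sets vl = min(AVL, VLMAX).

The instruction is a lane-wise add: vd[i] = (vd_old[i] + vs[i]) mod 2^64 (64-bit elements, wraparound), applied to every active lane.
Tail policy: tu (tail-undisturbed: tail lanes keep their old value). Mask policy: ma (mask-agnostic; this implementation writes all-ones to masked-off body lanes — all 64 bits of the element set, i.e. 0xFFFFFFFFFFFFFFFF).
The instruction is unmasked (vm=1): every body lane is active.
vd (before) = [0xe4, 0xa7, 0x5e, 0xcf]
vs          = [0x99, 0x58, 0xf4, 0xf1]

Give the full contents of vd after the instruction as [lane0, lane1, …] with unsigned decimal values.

lanes per group: 256·1/64 = 4
vl = min(AVL, VLMAX) = min(1, 4) = 1
vd[0] add(0xe4,0x99) -> 0x17d
vd[1] tail/keep -> 0xa7
vd[2] tail/keep -> 0x5e
vd[3] tail/keep -> 0xcf

vd = [381, 167, 94, 207]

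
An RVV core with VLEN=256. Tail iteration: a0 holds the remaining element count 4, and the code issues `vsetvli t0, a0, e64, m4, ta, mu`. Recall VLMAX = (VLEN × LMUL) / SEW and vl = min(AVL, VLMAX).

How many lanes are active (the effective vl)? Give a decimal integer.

VLMAX = (256 × 4) / 64 = 16 lanes
vl ← min(4, 16) = 4

vl = 4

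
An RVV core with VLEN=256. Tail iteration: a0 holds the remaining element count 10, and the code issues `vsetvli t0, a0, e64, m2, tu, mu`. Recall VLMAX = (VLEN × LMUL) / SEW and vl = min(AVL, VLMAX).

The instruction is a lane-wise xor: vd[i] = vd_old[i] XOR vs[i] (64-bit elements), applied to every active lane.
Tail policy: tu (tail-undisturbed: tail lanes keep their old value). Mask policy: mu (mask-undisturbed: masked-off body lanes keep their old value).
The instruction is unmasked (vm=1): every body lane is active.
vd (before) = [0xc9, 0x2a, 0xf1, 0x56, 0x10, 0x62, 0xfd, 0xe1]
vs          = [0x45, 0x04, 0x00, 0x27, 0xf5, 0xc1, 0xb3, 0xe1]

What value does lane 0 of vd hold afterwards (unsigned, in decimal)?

lanes per group: 256·2/64 = 8
vl = min(AVL, VLMAX) = min(10, 8) = 8
vd[0] xor(0xc9,0x45) -> 0x8c
vd[1] xor(0x2a,0x04) -> 0x2e
vd[2] xor(0xf1,0x00) -> 0xf1
vd[3] xor(0x56,0x27) -> 0x71
vd[4] xor(0x10,0xf5) -> 0xe5
vd[5] xor(0x62,0xc1) -> 0xa3
vd[6] xor(0xfd,0xb3) -> 0x4e
vd[7] xor(0xe1,0xe1) -> 0x00

vd[0] = 140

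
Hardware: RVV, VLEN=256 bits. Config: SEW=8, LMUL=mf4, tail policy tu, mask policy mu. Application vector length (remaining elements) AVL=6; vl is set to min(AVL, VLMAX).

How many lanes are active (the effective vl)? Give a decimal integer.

vl = 6

VLMAX = (256 × 1/4) / 8 = 8 lanes
AVL=6 ≤ VLMAX=8, so vl = 6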